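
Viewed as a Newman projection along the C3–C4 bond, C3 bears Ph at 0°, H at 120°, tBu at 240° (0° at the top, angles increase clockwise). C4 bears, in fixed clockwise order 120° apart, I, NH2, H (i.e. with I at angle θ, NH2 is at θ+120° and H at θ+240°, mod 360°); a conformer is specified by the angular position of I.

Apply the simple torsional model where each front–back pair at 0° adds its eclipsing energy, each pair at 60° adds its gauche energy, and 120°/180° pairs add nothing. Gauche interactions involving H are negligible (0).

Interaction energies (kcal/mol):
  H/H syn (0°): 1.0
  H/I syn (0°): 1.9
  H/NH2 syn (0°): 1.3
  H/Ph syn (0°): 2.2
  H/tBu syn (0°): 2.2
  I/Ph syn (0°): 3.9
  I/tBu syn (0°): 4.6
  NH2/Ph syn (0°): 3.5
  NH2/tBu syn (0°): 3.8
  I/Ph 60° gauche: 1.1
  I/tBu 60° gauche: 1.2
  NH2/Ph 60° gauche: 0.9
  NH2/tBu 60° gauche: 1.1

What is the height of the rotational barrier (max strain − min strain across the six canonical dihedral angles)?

6.9 kcal/mol

I at 0° (eclipsed): Ph(0°)/I(0°) eclipsed 3.9; H(120°)/NH2(120°) eclipsed 1.3; tBu(240°)/H(240°) eclipsed 2.2 → 7.4 kcal/mol.
I at 60° (staggered): Ph(0°)/I(60°) gauche 1.1; tBu(240°)/NH2(180°) gauche 1.1 → 2.2 kcal/mol.
I at 120° (eclipsed): Ph(0°)/H(0°) eclipsed 2.2; H(120°)/I(120°) eclipsed 1.9; tBu(240°)/NH2(240°) eclipsed 3.8 → 7.9 kcal/mol.
I at 180° (staggered): Ph(0°)/NH2(300°) gauche 0.9; tBu(240°)/I(180°) gauche 1.2; tBu(240°)/NH2(300°) gauche 1.1 → 3.2 kcal/mol.
I at 240° (eclipsed): Ph(0°)/NH2(0°) eclipsed 3.5; H(120°)/H(120°) eclipsed 1.0; tBu(240°)/I(240°) eclipsed 4.6 → 9.1 kcal/mol.
I at 300° (staggered): Ph(0°)/I(300°) gauche 1.1; Ph(0°)/NH2(60°) gauche 0.9; tBu(240°)/I(300°) gauche 1.2 → 3.2 kcal/mol.
Max at 240° (9.1 kcal/mol), min at 60° (2.2 kcal/mol); barrier = 6.9 kcal/mol.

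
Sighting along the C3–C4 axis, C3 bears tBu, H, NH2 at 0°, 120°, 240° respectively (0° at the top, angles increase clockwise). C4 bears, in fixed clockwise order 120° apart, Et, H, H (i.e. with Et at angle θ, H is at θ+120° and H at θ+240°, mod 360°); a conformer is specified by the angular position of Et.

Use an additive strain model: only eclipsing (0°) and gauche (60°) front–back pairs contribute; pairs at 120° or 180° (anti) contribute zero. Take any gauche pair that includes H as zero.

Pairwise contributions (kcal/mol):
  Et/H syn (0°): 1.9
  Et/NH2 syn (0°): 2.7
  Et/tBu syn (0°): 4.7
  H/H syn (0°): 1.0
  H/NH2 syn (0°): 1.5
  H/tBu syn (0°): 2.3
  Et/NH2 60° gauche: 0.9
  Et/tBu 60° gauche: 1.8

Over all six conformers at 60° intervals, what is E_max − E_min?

6.3 kcal/mol

Et at 0° (eclipsed): tBu–Et eclipsed, H–H eclipsed, NH2–H eclipsed; 4.7 + 1.0 + 1.5 = 7.2 kcal/mol.
Et at 60° (staggered): tBu–Et gauche; 1.8 = 1.8 kcal/mol.
Et at 120° (eclipsed): tBu–H eclipsed, H–Et eclipsed, NH2–H eclipsed; 2.3 + 1.9 + 1.5 = 5.7 kcal/mol.
Et at 180° (staggered): NH2–Et gauche; 0.9 = 0.9 kcal/mol.
Et at 240° (eclipsed): tBu–H eclipsed, H–H eclipsed, NH2–Et eclipsed; 2.3 + 1.0 + 2.7 = 6.0 kcal/mol.
Et at 300° (staggered): tBu–Et gauche, NH2–Et gauche; 1.8 + 0.9 = 2.7 kcal/mol.
Max at 0° (7.2 kcal/mol), min at 180° (0.9 kcal/mol); barrier = 6.3 kcal/mol.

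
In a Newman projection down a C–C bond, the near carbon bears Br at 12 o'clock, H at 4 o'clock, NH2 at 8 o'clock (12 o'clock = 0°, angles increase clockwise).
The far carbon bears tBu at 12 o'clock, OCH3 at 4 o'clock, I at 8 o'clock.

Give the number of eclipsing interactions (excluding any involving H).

2

Non-H eclipsing pairs: Br(0°)/tBu(0°); NH2(240°)/I(240°) — 2 interactions.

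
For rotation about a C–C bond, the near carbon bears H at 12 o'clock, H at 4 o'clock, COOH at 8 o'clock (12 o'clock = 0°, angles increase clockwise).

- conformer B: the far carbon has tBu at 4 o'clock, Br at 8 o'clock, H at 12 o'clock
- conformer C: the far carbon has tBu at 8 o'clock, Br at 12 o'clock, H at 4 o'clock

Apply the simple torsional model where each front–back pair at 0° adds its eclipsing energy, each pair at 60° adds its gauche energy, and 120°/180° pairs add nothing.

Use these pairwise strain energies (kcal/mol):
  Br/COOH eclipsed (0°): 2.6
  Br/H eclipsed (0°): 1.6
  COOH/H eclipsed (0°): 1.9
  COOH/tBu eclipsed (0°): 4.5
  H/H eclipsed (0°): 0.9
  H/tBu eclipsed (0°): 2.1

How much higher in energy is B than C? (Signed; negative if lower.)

B (eclipsed): H–H eclipsed, H–tBu eclipsed, COOH–Br eclipsed; 0.9 + 2.1 + 2.6 = 5.6 kcal/mol.
C (eclipsed): H–Br eclipsed, H–H eclipsed, COOH–tBu eclipsed; 1.6 + 0.9 + 4.5 = 7.0 kcal/mol.
E(B) − E(C) = 5.6 − 7.0 = -1.4 kcal/mol.

-1.4 kcal/mol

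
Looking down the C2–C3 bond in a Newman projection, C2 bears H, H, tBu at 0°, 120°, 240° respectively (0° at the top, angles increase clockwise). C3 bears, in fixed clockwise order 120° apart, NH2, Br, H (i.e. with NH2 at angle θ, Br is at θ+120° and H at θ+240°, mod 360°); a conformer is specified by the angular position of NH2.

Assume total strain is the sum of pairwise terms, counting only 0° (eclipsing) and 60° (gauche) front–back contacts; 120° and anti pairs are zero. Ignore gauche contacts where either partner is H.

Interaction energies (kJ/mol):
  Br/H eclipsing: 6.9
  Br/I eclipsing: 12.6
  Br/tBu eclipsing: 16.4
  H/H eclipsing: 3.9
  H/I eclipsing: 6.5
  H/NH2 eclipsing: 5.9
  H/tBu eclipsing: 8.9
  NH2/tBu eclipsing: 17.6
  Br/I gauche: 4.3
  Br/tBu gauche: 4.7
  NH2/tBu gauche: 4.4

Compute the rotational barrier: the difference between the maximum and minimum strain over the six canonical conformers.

NH2 at 0° (eclipsed): H(0°)/NH2(0°) eclipsed 5.9; H(120°)/Br(120°) eclipsed 6.9; tBu(240°)/H(240°) eclipsed 8.9 → 21.7 kJ/mol.
NH2 at 60° (staggered): tBu(240°)/Br(180°) gauche 4.7 → 4.7 kJ/mol.
NH2 at 120° (eclipsed): H(0°)/H(0°) eclipsed 3.9; H(120°)/NH2(120°) eclipsed 5.9; tBu(240°)/Br(240°) eclipsed 16.4 → 26.2 kJ/mol.
NH2 at 180° (staggered): tBu(240°)/NH2(180°) gauche 4.4; tBu(240°)/Br(300°) gauche 4.7 → 9.1 kJ/mol.
NH2 at 240° (eclipsed): H(0°)/Br(0°) eclipsed 6.9; H(120°)/H(120°) eclipsed 3.9; tBu(240°)/NH2(240°) eclipsed 17.6 → 28.4 kJ/mol.
NH2 at 300° (staggered): tBu(240°)/NH2(300°) gauche 4.4 → 4.4 kJ/mol.
Max at 240° (28.4 kJ/mol), min at 300° (4.4 kJ/mol); barrier = 24.0 kJ/mol.

24.0 kJ/mol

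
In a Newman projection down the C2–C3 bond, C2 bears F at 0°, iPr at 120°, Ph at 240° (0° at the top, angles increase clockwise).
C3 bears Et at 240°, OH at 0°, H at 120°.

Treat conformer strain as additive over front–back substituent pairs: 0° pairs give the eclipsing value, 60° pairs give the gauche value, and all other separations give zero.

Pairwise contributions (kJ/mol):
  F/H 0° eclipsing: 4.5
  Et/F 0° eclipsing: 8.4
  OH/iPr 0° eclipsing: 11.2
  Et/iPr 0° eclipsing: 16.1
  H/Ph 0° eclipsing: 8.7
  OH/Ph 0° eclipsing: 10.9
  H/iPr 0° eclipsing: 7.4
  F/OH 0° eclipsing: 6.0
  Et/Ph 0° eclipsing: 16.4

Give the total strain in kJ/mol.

29.8 kJ/mol

This conformer (eclipsed): F(0°)/OH(0°) eclipsed 6.0; iPr(120°)/H(120°) eclipsed 7.4; Ph(240°)/Et(240°) eclipsed 16.4 → 29.8 kJ/mol.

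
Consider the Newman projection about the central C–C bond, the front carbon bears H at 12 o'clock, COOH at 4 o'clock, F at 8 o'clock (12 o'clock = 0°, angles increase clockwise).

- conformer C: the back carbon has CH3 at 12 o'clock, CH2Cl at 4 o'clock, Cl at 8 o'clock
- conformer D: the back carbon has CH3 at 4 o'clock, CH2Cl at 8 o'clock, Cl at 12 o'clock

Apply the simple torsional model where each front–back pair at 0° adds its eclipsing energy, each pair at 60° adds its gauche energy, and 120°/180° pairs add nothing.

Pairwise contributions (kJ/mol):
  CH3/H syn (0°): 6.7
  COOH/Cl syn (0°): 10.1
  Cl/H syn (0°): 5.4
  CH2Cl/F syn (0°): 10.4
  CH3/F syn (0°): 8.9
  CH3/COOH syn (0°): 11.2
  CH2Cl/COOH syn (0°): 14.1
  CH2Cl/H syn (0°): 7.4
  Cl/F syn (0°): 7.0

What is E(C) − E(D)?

+0.8 kJ/mol

C (eclipsed): H–CH3 eclipsed, COOH–CH2Cl eclipsed, F–Cl eclipsed; 6.7 + 14.1 + 7.0 = 27.8 kJ/mol.
D (eclipsed): H–Cl eclipsed, COOH–CH3 eclipsed, F–CH2Cl eclipsed; 5.4 + 11.2 + 10.4 = 27.0 kJ/mol.
E(C) − E(D) = 27.8 − 27.0 = +0.8 kJ/mol.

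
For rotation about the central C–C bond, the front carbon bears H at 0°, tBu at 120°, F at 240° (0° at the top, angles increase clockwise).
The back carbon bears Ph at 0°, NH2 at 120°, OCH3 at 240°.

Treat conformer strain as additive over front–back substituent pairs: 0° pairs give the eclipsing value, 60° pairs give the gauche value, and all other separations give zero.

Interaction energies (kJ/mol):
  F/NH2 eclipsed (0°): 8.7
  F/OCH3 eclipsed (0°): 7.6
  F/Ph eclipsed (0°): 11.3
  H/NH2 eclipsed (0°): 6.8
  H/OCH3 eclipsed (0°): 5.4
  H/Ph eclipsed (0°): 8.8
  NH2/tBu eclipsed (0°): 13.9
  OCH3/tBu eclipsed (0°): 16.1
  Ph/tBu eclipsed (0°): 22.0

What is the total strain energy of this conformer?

30.3 kJ/mol

This conformer (eclipsed): H(0°)/Ph(0°) eclipsed 8.8; tBu(120°)/NH2(120°) eclipsed 13.9; F(240°)/OCH3(240°) eclipsed 7.6 → 30.3 kJ/mol.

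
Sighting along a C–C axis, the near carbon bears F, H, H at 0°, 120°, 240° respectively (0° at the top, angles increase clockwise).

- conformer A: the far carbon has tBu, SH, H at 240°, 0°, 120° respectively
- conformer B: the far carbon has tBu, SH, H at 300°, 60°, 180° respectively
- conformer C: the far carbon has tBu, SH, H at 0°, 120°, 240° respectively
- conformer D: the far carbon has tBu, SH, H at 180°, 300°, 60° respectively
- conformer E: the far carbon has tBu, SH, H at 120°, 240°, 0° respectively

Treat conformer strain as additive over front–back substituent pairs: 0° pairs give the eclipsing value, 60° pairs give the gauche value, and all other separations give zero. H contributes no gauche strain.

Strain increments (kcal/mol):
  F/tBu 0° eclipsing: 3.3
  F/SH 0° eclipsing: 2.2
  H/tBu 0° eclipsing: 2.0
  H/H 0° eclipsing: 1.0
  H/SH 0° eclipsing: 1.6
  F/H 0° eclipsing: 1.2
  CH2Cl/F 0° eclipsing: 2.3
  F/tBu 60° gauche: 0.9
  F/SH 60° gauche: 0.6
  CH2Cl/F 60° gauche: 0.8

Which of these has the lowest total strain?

D

A is eclipsed. F at 0° is eclipsed with SH at 0° (2.2); H at 120° is eclipsed with H at 120° (1.0); H at 240° is eclipsed with tBu at 240° (2.0). Total 5.2 kcal/mol.
B is staggered. F at 0° is gauche with tBu at 300° (0.9); F at 0° is gauche with SH at 60° (0.6). Total 1.5 kcal/mol.
C is eclipsed. F at 0° is eclipsed with tBu at 0° (3.3); H at 120° is eclipsed with SH at 120° (1.6); H at 240° is eclipsed with H at 240° (1.0). Total 5.9 kcal/mol.
D is staggered. F at 0° is gauche with SH at 300° (0.6). Total 0.6 kcal/mol.
E is eclipsed. F at 0° is eclipsed with H at 0° (1.2); H at 120° is eclipsed with tBu at 120° (2.0); H at 240° is eclipsed with SH at 240° (1.6). Total 4.8 kcal/mol.
D has the lowest total (0.6 kcal/mol).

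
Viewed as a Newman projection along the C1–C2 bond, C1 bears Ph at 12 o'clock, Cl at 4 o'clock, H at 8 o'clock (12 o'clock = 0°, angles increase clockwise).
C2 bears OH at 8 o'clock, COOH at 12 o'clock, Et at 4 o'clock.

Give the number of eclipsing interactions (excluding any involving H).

Non-H eclipsing pairs: Ph(0°)/COOH(0°); Cl(120°)/Et(120°) — 2 interactions.

2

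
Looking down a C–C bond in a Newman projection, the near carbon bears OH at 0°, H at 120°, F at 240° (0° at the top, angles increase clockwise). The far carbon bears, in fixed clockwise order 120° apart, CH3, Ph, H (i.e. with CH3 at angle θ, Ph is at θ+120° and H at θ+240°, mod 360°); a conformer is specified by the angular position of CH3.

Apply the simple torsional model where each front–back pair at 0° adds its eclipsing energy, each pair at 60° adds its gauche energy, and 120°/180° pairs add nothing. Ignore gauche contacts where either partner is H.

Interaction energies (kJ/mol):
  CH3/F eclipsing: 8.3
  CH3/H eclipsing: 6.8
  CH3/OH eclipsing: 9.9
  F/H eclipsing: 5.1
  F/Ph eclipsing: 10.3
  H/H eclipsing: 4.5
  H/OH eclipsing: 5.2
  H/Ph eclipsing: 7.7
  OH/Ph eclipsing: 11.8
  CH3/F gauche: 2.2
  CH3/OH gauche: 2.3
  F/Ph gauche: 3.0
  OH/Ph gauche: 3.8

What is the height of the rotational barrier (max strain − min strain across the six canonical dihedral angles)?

CH3 at 0° (eclipsed): OH(0°)/CH3(0°) eclipsed 9.9; H(120°)/Ph(120°) eclipsed 7.7; F(240°)/H(240°) eclipsed 5.1 → 22.7 kJ/mol.
CH3 at 60° (staggered): OH(0°)/CH3(60°) gauche 2.3; F(240°)/Ph(180°) gauche 3.0 → 5.3 kJ/mol.
CH3 at 120° (eclipsed): OH(0°)/H(0°) eclipsed 5.2; H(120°)/CH3(120°) eclipsed 6.8; F(240°)/Ph(240°) eclipsed 10.3 → 22.3 kJ/mol.
CH3 at 180° (staggered): OH(0°)/Ph(300°) gauche 3.8; F(240°)/CH3(180°) gauche 2.2; F(240°)/Ph(300°) gauche 3.0 → 9.0 kJ/mol.
CH3 at 240° (eclipsed): OH(0°)/Ph(0°) eclipsed 11.8; H(120°)/H(120°) eclipsed 4.5; F(240°)/CH3(240°) eclipsed 8.3 → 24.6 kJ/mol.
CH3 at 300° (staggered): OH(0°)/CH3(300°) gauche 2.3; OH(0°)/Ph(60°) gauche 3.8; F(240°)/CH3(300°) gauche 2.2 → 8.3 kJ/mol.
Max at 240° (24.6 kJ/mol), min at 60° (5.3 kJ/mol); barrier = 19.3 kJ/mol.

19.3 kJ/mol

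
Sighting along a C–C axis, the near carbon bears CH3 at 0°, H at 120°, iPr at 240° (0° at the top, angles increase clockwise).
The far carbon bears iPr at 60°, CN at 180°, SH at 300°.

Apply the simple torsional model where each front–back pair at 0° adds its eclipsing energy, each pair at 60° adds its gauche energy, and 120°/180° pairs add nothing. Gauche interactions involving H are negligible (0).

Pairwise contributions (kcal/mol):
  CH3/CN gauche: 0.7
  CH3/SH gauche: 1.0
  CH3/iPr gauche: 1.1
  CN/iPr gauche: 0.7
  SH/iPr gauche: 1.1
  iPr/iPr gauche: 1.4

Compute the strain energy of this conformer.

This conformer (staggered): CH3(0°)/iPr(60°) gauche 1.1; CH3(0°)/SH(300°) gauche 1.0; iPr(240°)/CN(180°) gauche 0.7; iPr(240°)/SH(300°) gauche 1.1 → 3.9 kcal/mol.

3.9 kcal/mol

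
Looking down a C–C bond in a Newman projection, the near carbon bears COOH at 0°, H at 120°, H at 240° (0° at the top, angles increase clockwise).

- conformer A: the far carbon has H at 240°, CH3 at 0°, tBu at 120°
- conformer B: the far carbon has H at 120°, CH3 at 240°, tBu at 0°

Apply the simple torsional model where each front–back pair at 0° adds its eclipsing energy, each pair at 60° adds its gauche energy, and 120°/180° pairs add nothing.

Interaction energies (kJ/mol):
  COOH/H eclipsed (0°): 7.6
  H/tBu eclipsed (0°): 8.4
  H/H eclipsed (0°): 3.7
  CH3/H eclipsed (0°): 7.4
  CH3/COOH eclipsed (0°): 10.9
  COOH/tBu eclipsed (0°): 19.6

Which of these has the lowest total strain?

A is eclipsed. COOH at 0° is eclipsed with CH3 at 0° (10.9); H at 120° is eclipsed with tBu at 120° (8.4); H at 240° is eclipsed with H at 240° (3.7). Total 23.0 kJ/mol.
B is eclipsed. COOH at 0° is eclipsed with tBu at 0° (19.6); H at 120° is eclipsed with H at 120° (3.7); H at 240° is eclipsed with CH3 at 240° (7.4). Total 30.7 kJ/mol.
A has the lowest total (23.0 kJ/mol).

A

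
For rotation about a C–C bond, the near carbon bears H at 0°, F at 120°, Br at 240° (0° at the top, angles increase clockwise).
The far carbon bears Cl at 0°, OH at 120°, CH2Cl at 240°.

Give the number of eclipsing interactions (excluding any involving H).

2

Non-H eclipsing pairs: F(120°)/OH(120°); Br(240°)/CH2Cl(240°) — 2 interactions.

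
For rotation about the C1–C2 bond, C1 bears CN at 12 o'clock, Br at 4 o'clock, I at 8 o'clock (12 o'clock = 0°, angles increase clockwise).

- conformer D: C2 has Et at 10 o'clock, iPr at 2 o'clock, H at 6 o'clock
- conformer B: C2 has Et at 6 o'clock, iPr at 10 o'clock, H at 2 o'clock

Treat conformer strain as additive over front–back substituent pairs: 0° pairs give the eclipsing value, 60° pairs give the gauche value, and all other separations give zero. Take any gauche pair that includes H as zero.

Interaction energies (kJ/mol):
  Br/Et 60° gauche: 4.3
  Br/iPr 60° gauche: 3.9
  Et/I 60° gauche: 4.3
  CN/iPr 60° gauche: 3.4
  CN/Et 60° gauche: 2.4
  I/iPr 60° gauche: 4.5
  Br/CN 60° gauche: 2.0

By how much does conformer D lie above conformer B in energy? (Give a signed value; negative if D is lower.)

-2.5 kJ/mol

D (staggered): CN(0°)/Et(300°) gauche 2.4; CN(0°)/iPr(60°) gauche 3.4; Br(120°)/iPr(60°) gauche 3.9; I(240°)/Et(300°) gauche 4.3 → 14.0 kJ/mol.
B (staggered): CN(0°)/iPr(300°) gauche 3.4; Br(120°)/Et(180°) gauche 4.3; I(240°)/Et(180°) gauche 4.3; I(240°)/iPr(300°) gauche 4.5 → 16.5 kJ/mol.
E(D) − E(B) = 14.0 − 16.5 = -2.5 kJ/mol.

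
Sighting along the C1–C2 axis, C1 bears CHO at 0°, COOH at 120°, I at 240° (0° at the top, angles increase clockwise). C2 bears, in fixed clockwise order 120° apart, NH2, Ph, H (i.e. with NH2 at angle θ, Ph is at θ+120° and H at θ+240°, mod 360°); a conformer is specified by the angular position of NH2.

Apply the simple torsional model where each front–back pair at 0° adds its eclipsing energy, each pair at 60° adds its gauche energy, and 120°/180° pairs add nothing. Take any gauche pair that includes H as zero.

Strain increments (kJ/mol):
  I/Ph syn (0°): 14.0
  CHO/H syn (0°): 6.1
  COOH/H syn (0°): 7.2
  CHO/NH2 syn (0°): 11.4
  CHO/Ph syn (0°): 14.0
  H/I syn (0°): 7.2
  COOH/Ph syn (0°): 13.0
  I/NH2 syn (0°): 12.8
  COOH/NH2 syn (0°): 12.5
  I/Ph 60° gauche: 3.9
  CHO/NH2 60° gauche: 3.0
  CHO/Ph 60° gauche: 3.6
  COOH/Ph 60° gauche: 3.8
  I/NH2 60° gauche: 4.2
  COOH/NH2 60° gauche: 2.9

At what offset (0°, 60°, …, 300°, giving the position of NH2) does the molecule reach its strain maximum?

240°

NH2 at 0° (eclipsed): CHO(0°)/NH2(0°) eclipsed 11.4; COOH(120°)/Ph(120°) eclipsed 13.0; I(240°)/H(240°) eclipsed 7.2 → 31.6 kJ/mol.
NH2 at 60° (staggered): CHO(0°)/NH2(60°) gauche 3.0; COOH(120°)/NH2(60°) gauche 2.9; COOH(120°)/Ph(180°) gauche 3.8; I(240°)/Ph(180°) gauche 3.9 → 13.6 kJ/mol.
NH2 at 120° (eclipsed): CHO(0°)/H(0°) eclipsed 6.1; COOH(120°)/NH2(120°) eclipsed 12.5; I(240°)/Ph(240°) eclipsed 14.0 → 32.6 kJ/mol.
NH2 at 180° (staggered): CHO(0°)/Ph(300°) gauche 3.6; COOH(120°)/NH2(180°) gauche 2.9; I(240°)/NH2(180°) gauche 4.2; I(240°)/Ph(300°) gauche 3.9 → 14.6 kJ/mol.
NH2 at 240° (eclipsed): CHO(0°)/Ph(0°) eclipsed 14.0; COOH(120°)/H(120°) eclipsed 7.2; I(240°)/NH2(240°) eclipsed 12.8 → 34.0 kJ/mol.
NH2 at 300° (staggered): CHO(0°)/NH2(300°) gauche 3.0; CHO(0°)/Ph(60°) gauche 3.6; COOH(120°)/Ph(60°) gauche 3.8; I(240°)/NH2(300°) gauche 4.2 → 14.6 kJ/mol.
The maximum (34.0 kJ/mol) occurs with NH2 at 240°.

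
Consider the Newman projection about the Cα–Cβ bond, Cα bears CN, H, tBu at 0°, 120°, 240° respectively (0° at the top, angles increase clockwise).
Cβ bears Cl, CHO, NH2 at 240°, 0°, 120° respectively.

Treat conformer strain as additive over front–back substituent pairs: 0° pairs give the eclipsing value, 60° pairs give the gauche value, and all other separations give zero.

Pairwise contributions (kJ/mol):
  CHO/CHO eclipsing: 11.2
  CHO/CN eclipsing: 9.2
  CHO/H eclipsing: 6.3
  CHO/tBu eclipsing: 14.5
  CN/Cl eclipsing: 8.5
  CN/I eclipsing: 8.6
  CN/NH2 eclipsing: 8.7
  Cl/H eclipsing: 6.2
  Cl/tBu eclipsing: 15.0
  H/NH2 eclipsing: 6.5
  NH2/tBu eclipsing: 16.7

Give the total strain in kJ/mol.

30.7 kJ/mol

This conformer (eclipsed): CN(0°)/CHO(0°) eclipsed 9.2; H(120°)/NH2(120°) eclipsed 6.5; tBu(240°)/Cl(240°) eclipsed 15.0 → 30.7 kJ/mol.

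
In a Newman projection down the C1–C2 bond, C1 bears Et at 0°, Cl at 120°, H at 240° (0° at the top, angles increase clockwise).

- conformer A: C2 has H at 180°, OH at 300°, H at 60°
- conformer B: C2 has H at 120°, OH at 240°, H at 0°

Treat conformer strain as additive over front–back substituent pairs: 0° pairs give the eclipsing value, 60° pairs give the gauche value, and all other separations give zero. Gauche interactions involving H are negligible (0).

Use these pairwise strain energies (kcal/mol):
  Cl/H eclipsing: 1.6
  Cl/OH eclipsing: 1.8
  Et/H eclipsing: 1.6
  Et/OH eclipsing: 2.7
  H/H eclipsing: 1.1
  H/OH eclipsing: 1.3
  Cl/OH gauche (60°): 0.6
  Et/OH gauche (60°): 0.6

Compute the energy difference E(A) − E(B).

-3.9 kcal/mol

A is staggered. Et at 0° is gauche with OH at 300° (0.6). Total 0.6 kcal/mol.
B is eclipsed. Et at 0° is eclipsed with H at 0° (1.6); Cl at 120° is eclipsed with H at 120° (1.6); H at 240° is eclipsed with OH at 240° (1.3). Total 4.5 kcal/mol.
E(A) − E(B) = 0.6 − 4.5 = -3.9 kcal/mol.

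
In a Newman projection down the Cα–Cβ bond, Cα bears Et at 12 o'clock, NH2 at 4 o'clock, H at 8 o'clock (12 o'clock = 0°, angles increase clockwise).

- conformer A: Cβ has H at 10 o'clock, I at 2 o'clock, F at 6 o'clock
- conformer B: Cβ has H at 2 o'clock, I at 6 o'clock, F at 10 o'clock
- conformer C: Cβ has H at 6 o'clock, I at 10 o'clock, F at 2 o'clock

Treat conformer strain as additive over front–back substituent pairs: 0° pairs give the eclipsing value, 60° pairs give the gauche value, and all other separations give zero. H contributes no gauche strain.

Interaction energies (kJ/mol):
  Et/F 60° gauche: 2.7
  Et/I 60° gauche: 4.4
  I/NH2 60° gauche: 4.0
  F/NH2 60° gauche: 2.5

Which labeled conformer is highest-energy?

A

A (staggered): Et–I gauche, NH2–I gauche, NH2–F gauche; 4.4 + 4.0 + 2.5 = 10.9 kJ/mol.
B (staggered): Et–F gauche, NH2–I gauche; 2.7 + 4.0 = 6.7 kJ/mol.
C (staggered): Et–I gauche, Et–F gauche, NH2–F gauche; 4.4 + 2.7 + 2.5 = 9.6 kJ/mol.
A has the highest total (10.9 kJ/mol).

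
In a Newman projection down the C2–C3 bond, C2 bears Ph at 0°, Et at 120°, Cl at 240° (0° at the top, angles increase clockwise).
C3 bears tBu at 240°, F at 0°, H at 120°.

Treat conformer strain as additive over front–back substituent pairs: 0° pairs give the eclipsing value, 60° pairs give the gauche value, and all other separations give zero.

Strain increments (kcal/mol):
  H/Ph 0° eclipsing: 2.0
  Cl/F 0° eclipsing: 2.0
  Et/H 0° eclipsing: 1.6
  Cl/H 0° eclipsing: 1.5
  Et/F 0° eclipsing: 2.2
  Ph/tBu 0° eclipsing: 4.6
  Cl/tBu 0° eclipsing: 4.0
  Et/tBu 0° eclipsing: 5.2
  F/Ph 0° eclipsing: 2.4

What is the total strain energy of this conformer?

This conformer (eclipsed): Ph–F eclipsed, Et–H eclipsed, Cl–tBu eclipsed; 2.4 + 1.6 + 4.0 = 8.0 kcal/mol.

8.0 kcal/mol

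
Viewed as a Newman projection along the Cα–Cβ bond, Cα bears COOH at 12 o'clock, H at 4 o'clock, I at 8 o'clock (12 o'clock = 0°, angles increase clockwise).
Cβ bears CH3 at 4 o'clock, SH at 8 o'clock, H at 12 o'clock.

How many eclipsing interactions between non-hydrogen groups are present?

Non-H eclipsing pairs: I(240°)/SH(240°) — 1 interaction.

1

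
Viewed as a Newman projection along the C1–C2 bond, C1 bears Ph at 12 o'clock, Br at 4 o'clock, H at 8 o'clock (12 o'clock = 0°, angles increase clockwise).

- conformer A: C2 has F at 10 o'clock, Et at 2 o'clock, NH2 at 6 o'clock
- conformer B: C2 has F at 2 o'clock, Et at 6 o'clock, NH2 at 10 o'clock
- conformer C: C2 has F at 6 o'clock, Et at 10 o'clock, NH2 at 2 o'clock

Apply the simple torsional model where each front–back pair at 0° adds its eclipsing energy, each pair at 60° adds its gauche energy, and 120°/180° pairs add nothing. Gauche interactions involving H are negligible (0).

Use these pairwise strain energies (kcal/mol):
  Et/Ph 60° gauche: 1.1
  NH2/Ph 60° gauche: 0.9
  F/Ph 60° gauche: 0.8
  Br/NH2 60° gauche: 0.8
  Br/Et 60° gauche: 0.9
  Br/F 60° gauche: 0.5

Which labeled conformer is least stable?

A

A (staggered): Ph(0°)/F(300°) gauche 0.8; Ph(0°)/Et(60°) gauche 1.1; Br(120°)/Et(60°) gauche 0.9; Br(120°)/NH2(180°) gauche 0.8 → 3.6 kcal/mol.
B (staggered): Ph(0°)/F(60°) gauche 0.8; Ph(0°)/NH2(300°) gauche 0.9; Br(120°)/F(60°) gauche 0.5; Br(120°)/Et(180°) gauche 0.9 → 3.1 kcal/mol.
C (staggered): Ph(0°)/Et(300°) gauche 1.1; Ph(0°)/NH2(60°) gauche 0.9; Br(120°)/F(180°) gauche 0.5; Br(120°)/NH2(60°) gauche 0.8 → 3.3 kcal/mol.
A has the highest total (3.6 kcal/mol).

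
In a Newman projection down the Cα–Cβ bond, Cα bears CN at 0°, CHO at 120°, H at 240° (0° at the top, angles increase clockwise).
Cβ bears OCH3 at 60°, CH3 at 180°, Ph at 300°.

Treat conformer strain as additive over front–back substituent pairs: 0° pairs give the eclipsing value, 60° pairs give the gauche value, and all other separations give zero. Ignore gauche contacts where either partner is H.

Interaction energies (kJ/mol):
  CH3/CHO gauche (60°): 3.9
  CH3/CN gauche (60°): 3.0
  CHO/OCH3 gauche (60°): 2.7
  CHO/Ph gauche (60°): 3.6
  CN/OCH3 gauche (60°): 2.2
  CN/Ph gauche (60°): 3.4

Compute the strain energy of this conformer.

This conformer (staggered): CN–OCH3 gauche, CN–Ph gauche, CHO–OCH3 gauche, CHO–CH3 gauche; 2.2 + 3.4 + 2.7 + 3.9 = 12.2 kJ/mol.

12.2 kJ/mol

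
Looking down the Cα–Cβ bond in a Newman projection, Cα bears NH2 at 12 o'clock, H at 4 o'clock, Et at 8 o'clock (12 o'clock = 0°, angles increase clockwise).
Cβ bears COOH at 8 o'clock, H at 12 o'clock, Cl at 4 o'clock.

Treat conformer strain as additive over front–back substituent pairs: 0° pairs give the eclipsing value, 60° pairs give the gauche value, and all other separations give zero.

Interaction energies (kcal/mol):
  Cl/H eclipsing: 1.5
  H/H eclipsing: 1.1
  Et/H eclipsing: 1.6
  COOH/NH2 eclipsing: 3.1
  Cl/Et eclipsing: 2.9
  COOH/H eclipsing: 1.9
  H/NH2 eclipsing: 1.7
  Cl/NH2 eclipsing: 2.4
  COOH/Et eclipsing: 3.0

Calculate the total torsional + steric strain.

6.2 kcal/mol

This conformer is eclipsed. NH2 at 0° is eclipsed with H at 0° (1.7); H at 120° is eclipsed with Cl at 120° (1.5); Et at 240° is eclipsed with COOH at 240° (3.0). Total 6.2 kcal/mol.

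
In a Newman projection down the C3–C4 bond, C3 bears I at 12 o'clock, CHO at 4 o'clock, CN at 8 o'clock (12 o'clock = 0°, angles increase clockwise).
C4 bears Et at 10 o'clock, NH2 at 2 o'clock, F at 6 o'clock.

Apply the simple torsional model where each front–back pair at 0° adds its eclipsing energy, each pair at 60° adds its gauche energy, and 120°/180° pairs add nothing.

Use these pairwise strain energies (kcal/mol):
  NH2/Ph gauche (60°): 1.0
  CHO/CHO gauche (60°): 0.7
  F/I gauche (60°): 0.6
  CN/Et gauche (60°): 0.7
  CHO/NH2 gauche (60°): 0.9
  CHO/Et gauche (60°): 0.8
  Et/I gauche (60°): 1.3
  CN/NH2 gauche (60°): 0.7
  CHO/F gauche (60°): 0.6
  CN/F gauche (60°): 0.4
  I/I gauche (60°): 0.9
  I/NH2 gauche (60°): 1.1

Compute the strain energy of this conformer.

5.0 kcal/mol

This conformer (staggered): I–Et gauche, I–NH2 gauche, CHO–NH2 gauche, CHO–F gauche, CN–Et gauche, CN–F gauche; 1.3 + 1.1 + 0.9 + 0.6 + 0.7 + 0.4 = 5.0 kcal/mol.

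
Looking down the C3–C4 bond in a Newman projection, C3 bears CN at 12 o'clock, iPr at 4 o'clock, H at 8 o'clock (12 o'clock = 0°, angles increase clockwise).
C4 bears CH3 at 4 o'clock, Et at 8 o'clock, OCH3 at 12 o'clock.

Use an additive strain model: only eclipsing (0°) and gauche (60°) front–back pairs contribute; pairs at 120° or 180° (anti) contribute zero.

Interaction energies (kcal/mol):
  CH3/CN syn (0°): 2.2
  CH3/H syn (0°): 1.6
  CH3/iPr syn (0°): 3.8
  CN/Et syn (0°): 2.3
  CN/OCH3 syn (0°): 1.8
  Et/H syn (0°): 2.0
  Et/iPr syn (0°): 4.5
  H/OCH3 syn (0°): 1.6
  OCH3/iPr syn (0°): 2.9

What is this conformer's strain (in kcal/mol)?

7.6 kcal/mol

This conformer (eclipsed): CN(0°)/OCH3(0°) eclipsed 1.8; iPr(120°)/CH3(120°) eclipsed 3.8; H(240°)/Et(240°) eclipsed 2.0 → 7.6 kcal/mol.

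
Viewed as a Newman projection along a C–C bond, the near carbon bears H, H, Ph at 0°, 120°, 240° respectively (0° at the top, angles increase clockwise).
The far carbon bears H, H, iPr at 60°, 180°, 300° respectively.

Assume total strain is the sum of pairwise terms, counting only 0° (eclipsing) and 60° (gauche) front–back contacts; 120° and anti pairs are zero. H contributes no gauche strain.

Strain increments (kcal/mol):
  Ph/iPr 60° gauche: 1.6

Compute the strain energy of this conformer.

1.6 kcal/mol

This conformer (staggered): Ph(240°)/iPr(300°) gauche 1.6 → 1.6 kcal/mol.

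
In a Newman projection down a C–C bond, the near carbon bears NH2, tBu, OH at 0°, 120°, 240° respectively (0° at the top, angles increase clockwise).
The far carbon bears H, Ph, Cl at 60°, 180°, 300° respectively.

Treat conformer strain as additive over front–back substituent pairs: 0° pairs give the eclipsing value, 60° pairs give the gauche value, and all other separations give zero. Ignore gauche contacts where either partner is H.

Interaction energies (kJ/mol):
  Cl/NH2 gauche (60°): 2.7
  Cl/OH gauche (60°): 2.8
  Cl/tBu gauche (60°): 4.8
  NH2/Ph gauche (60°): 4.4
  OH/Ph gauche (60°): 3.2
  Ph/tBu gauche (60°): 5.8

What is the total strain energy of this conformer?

This conformer (staggered): NH2(0°)/Cl(300°) gauche 2.7; tBu(120°)/Ph(180°) gauche 5.8; OH(240°)/Ph(180°) gauche 3.2; OH(240°)/Cl(300°) gauche 2.8 → 14.5 kJ/mol.

14.5 kJ/mol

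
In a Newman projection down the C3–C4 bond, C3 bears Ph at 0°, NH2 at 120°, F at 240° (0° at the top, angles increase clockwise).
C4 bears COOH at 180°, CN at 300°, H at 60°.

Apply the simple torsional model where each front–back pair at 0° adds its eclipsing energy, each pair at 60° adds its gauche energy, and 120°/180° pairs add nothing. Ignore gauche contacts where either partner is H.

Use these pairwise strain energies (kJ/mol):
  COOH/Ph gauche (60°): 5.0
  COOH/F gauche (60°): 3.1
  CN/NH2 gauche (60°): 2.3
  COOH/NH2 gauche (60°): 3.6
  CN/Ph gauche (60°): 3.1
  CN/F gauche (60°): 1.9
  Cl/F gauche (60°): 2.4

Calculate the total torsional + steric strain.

This conformer (staggered): Ph(0°)/CN(300°) gauche 3.1; NH2(120°)/COOH(180°) gauche 3.6; F(240°)/COOH(180°) gauche 3.1; F(240°)/CN(300°) gauche 1.9 → 11.7 kJ/mol.

11.7 kJ/mol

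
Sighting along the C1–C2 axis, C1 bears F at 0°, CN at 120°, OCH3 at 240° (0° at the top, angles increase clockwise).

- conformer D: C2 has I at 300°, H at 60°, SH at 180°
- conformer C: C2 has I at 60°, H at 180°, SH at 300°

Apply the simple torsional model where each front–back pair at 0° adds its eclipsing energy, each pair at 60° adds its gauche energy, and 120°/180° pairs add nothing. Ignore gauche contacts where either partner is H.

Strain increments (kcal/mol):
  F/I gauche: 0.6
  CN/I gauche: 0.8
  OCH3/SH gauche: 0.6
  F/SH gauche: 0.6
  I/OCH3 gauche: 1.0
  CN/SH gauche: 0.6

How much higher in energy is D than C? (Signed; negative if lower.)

D (staggered): F–I gauche, CN–SH gauche, OCH3–I gauche, OCH3–SH gauche; 0.6 + 0.6 + 1.0 + 0.6 = 2.8 kcal/mol.
C (staggered): F–I gauche, F–SH gauche, CN–I gauche, OCH3–SH gauche; 0.6 + 0.6 + 0.8 + 0.6 = 2.6 kcal/mol.
E(D) − E(C) = 2.8 − 2.6 = +0.2 kcal/mol.

+0.2 kcal/mol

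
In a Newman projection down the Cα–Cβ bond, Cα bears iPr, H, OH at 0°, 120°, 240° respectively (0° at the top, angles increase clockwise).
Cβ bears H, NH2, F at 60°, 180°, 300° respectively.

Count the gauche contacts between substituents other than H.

Non-H gauche pairs: iPr(0°)/F(300°); OH(240°)/NH2(180°); OH(240°)/F(300°) — 3 interactions.

3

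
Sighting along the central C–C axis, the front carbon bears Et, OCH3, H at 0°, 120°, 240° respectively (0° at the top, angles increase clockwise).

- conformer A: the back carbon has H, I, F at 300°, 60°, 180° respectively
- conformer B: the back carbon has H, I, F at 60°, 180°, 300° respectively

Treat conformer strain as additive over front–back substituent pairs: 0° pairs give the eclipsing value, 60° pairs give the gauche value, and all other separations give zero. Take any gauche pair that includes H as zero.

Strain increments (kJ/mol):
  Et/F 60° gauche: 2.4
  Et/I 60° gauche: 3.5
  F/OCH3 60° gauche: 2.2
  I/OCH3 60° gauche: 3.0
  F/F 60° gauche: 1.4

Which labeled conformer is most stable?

A (staggered): Et(0°)/I(60°) gauche 3.5; OCH3(120°)/I(60°) gauche 3.0; OCH3(120°)/F(180°) gauche 2.2 → 8.7 kJ/mol.
B (staggered): Et(0°)/F(300°) gauche 2.4; OCH3(120°)/I(180°) gauche 3.0 → 5.4 kJ/mol.
B has the lowest total (5.4 kJ/mol).

B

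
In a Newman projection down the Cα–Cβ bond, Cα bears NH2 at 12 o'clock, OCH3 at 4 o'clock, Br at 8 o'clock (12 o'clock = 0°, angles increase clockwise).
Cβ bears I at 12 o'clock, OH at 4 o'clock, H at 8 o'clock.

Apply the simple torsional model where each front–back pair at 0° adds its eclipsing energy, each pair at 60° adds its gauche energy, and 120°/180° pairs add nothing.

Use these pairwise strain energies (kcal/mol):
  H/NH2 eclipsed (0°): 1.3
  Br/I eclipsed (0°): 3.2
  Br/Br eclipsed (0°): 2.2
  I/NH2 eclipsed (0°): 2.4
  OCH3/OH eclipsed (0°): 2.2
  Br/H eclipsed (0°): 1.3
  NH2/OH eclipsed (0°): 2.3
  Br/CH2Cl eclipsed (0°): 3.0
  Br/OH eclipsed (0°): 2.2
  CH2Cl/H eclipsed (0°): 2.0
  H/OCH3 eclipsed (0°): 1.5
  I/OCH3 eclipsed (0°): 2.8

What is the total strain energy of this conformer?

This conformer is eclipsed. NH2 at 0° is eclipsed with I at 0° (2.4); OCH3 at 120° is eclipsed with OH at 120° (2.2); Br at 240° is eclipsed with H at 240° (1.3). Total 5.9 kcal/mol.

5.9 kcal/mol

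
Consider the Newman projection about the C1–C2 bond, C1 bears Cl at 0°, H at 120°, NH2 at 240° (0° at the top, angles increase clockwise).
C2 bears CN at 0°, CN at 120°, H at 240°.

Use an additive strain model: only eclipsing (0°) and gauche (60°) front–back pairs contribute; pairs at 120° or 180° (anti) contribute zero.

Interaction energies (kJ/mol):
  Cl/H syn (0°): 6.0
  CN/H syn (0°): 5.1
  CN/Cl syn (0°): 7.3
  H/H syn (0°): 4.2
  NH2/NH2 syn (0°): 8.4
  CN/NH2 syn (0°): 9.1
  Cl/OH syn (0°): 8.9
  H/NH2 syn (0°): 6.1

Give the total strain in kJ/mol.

18.5 kJ/mol

This conformer (eclipsed): Cl(0°)/CN(0°) eclipsed 7.3; H(120°)/CN(120°) eclipsed 5.1; NH2(240°)/H(240°) eclipsed 6.1 → 18.5 kJ/mol.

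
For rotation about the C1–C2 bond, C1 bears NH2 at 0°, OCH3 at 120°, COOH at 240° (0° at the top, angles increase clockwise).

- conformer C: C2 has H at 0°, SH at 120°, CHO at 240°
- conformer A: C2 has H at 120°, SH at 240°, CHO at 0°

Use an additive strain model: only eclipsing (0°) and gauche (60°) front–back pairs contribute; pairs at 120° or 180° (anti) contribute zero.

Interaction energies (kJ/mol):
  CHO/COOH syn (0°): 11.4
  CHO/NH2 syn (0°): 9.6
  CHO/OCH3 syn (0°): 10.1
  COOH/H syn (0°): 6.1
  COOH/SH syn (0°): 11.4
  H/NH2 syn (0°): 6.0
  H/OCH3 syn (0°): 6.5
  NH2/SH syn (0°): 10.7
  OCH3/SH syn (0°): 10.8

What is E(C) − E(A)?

C (eclipsed): NH2(0°)/H(0°) eclipsed 6.0; OCH3(120°)/SH(120°) eclipsed 10.8; COOH(240°)/CHO(240°) eclipsed 11.4 → 28.2 kJ/mol.
A (eclipsed): NH2(0°)/CHO(0°) eclipsed 9.6; OCH3(120°)/H(120°) eclipsed 6.5; COOH(240°)/SH(240°) eclipsed 11.4 → 27.5 kJ/mol.
E(C) − E(A) = 28.2 − 27.5 = +0.7 kJ/mol.

+0.7 kJ/mol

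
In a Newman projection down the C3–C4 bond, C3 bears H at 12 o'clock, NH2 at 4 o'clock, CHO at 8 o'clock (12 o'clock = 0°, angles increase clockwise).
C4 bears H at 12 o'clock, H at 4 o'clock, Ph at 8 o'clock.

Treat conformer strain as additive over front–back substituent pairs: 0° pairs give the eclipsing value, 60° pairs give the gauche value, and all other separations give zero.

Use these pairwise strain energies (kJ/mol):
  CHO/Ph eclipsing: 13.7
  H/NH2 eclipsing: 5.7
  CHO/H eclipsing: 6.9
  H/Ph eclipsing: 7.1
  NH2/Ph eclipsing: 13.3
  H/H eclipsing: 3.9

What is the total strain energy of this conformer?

This conformer (eclipsed): H–H eclipsed, NH2–H eclipsed, CHO–Ph eclipsed; 3.9 + 5.7 + 13.7 = 23.3 kJ/mol.

23.3 kJ/mol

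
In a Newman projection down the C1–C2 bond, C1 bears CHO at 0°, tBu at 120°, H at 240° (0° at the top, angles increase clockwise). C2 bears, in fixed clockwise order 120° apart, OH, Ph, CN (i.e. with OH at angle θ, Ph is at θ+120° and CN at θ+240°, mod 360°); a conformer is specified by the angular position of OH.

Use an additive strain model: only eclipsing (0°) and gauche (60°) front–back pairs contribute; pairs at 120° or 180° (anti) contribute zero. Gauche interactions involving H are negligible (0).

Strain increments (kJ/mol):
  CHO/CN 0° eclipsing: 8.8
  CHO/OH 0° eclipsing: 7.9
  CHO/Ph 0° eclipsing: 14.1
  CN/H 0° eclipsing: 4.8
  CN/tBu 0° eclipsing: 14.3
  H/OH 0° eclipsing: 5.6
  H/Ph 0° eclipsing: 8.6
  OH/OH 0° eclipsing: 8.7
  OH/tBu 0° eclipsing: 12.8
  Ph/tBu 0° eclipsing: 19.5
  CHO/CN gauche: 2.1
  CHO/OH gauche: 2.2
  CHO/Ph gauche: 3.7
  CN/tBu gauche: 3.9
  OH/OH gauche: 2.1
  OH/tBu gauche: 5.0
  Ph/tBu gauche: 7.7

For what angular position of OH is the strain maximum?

240°

OH at 0° (eclipsed): CHO–OH eclipsed, tBu–Ph eclipsed, H–CN eclipsed; 7.9 + 19.5 + 4.8 = 32.2 kJ/mol.
OH at 60° (staggered): CHO–OH gauche, CHO–CN gauche, tBu–OH gauche, tBu–Ph gauche; 2.2 + 2.1 + 5.0 + 7.7 = 17.0 kJ/mol.
OH at 120° (eclipsed): CHO–CN eclipsed, tBu–OH eclipsed, H–Ph eclipsed; 8.8 + 12.8 + 8.6 = 30.2 kJ/mol.
OH at 180° (staggered): CHO–Ph gauche, CHO–CN gauche, tBu–OH gauche, tBu–CN gauche; 3.7 + 2.1 + 5.0 + 3.9 = 14.7 kJ/mol.
OH at 240° (eclipsed): CHO–Ph eclipsed, tBu–CN eclipsed, H–OH eclipsed; 14.1 + 14.3 + 5.6 = 34.0 kJ/mol.
OH at 300° (staggered): CHO–OH gauche, CHO–Ph gauche, tBu–Ph gauche, tBu–CN gauche; 2.2 + 3.7 + 7.7 + 3.9 = 17.5 kJ/mol.
The maximum (34.0 kJ/mol) occurs with OH at 240°.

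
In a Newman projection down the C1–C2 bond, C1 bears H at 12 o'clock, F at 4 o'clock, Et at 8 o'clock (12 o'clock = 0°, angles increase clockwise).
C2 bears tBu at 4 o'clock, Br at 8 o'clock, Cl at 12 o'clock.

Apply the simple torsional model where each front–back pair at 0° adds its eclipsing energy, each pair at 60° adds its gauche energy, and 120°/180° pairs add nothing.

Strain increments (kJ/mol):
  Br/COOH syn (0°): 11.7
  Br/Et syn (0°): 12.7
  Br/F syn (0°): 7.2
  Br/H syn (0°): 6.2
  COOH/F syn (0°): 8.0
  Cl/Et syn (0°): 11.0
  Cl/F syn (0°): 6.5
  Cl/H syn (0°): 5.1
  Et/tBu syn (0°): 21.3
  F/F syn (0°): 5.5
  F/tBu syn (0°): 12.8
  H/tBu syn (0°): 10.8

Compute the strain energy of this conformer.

30.6 kJ/mol

This conformer (eclipsed): H–Cl eclipsed, F–tBu eclipsed, Et–Br eclipsed; 5.1 + 12.8 + 12.7 = 30.6 kJ/mol.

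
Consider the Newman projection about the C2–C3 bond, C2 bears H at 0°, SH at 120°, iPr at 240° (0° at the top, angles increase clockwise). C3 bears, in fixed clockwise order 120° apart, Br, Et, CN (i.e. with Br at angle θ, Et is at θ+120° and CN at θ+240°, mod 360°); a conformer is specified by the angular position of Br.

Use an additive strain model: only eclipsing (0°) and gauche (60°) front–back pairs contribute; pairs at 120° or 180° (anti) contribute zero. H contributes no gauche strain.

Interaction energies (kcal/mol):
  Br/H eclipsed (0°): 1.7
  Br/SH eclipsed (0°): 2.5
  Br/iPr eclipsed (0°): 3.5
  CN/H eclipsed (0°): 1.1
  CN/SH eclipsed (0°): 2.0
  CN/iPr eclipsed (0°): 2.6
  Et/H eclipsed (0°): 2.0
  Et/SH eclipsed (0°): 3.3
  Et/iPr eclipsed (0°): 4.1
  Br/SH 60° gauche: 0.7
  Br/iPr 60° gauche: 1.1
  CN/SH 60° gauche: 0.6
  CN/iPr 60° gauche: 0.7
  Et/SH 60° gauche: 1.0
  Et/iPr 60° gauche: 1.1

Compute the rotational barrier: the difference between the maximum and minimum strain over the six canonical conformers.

Br at 0° (eclipsed): H(0°)/Br(0°) eclipsed 1.7; SH(120°)/Et(120°) eclipsed 3.3; iPr(240°)/CN(240°) eclipsed 2.6 → 7.6 kcal/mol.
Br at 60° (staggered): SH(120°)/Br(60°) gauche 0.7; SH(120°)/Et(180°) gauche 1.0; iPr(240°)/Et(180°) gauche 1.1; iPr(240°)/CN(300°) gauche 0.7 → 3.5 kcal/mol.
Br at 120° (eclipsed): H(0°)/CN(0°) eclipsed 1.1; SH(120°)/Br(120°) eclipsed 2.5; iPr(240°)/Et(240°) eclipsed 4.1 → 7.7 kcal/mol.
Br at 180° (staggered): SH(120°)/Br(180°) gauche 0.7; SH(120°)/CN(60°) gauche 0.6; iPr(240°)/Br(180°) gauche 1.1; iPr(240°)/Et(300°) gauche 1.1 → 3.5 kcal/mol.
Br at 240° (eclipsed): H(0°)/Et(0°) eclipsed 2.0; SH(120°)/CN(120°) eclipsed 2.0; iPr(240°)/Br(240°) eclipsed 3.5 → 7.5 kcal/mol.
Br at 300° (staggered): SH(120°)/Et(60°) gauche 1.0; SH(120°)/CN(180°) gauche 0.6; iPr(240°)/Br(300°) gauche 1.1; iPr(240°)/CN(180°) gauche 0.7 → 3.4 kcal/mol.
Max at 120° (7.7 kcal/mol), min at 300° (3.4 kcal/mol); barrier = 4.3 kcal/mol.

4.3 kcal/mol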